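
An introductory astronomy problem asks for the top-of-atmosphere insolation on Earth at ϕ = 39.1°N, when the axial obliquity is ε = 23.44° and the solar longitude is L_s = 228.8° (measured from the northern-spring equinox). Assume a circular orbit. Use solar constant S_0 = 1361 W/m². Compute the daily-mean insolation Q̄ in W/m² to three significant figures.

Q̄ ≈ 203 W/m²

Solar declination: sin δ = sin ε · sin L_s = sin 23.44° × sin 228.8° = -0.29930, so δ = -17.416°.
cos h₀ = −tan(+39.1°) tan(-17.416°) = 0.2549, h₀ = 1.3130 rad.
Bracket: h₀ sin ϕ sin δ + cos ϕ cos δ sin h₀ = 1.3130×0.63068×-0.29930 + 0.77605×0.95416×0.96696 = -0.247845 + 0.716011 = 0.468166.
Q̄ = (S_0/π) × [bracket] = (1361/π) × 0.468166 = 202.8 W/m².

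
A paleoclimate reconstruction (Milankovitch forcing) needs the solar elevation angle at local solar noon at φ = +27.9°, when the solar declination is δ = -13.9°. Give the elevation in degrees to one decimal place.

48.2°

At local noon the hour angle is zero, so the zenith angle equals |φ − δ| = |+27.9° − (-13.900°)| = 41.800°.
Elevation = 90° − 41.800° = 48.2°.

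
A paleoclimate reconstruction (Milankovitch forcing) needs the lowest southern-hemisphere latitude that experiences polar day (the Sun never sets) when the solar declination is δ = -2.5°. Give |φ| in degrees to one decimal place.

|φ| = 87.5°

Polar day requires cos H₀ = −tan φ tan δ ≤ −1, i.e. tan φ tan δ ≥ 1.
The boundary is |tan φ| · |tan δ| = 1, so |φ| = 90° − |δ| = 90° − 2.5° = 87.5° in the southern hemisphere.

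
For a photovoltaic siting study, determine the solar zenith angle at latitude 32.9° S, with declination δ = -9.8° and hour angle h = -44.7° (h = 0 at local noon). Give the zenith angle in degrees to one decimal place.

θ_z = 47.1°

cos θ_z = sin ϕ sin δ + cos ϕ cos δ cos h = 0.092453 + 0.588093 = 0.680546.
θ_z = arccos(0.680546) = 47.1°.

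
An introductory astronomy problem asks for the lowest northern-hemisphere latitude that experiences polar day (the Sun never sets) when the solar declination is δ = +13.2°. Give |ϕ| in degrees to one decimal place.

|ϕ| = 76.8°

Polar day requires cos h₀ = −tan ϕ tan δ ≤ −1, i.e. tan ϕ tan δ ≥ 1.
The boundary is |tan ϕ| · |tan δ| = 1, so |ϕ| = 90° − |δ| = 90° − 13.2° = 76.8° in the northern hemisphere.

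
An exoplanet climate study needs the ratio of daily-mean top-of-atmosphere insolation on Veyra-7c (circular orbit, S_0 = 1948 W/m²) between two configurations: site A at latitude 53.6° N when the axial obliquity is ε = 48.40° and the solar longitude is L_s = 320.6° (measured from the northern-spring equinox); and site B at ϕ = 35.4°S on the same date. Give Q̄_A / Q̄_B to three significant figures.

Q̄_A / Q̄_B ≈ 0.0578

— Configuration A (ϕ=+53.6°):
Solar declination: sin δ = sin ε · sin L_s = sin 48.40° × sin 320.6° = -0.47465, so δ = -28.337°.
cos h₀ = −tan(+53.6°) tan(-28.337°) = 0.7314, h₀ = 0.7504 rad.
Bracket: h₀ sin ϕ sin δ + cos ϕ cos δ sin h₀ = 0.7504×0.80489×-0.47465 + 0.59342×0.88017×0.68190 = -0.286684 + 0.356164 = 0.069480.
Q̄ = (S_0/π) × [bracket] = (1948/π) × 0.069480 = 43.082 W/m².
— Configuration B (ϕ=-35.4°):
cos h₀ = −tan(-35.4°) tan(-28.337°) = -0.3832, h₀ = 1.9641 rad.
Bracket: h₀ sin ϕ sin δ + cos ϕ cos δ sin h₀ = 1.9641×-0.57928×-0.47465 + 0.81513×0.88017×0.92365 = 0.540040 + 0.662675 = 1.202715.
Q̄ = (S_0/π) × [bracket] = (1948/π) × 1.202715 = 745.76 W/m².
Ratio Q̄_A / Q̄_B = 43.082 / 745.76 = 0.05777.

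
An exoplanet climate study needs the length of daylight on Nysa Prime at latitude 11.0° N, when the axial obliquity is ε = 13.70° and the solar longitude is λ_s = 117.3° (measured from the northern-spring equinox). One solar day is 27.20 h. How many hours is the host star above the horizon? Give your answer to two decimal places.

13.96 h

Solar declination: sin δ = sin ε · sin λ_s = sin 13.70° × sin 117.3° = 0.21046, so δ = +12.149°.
cos H₀ = −tan φ · tan δ = −tan(+11.0°) × tan(+12.149°) = -0.0418, so H₀ = 1.6127 rad = 92.40°.
Daylight = 2H₀/(2π) × 27.20 h = (1.6127/π) × 27.20 = 13.96 h.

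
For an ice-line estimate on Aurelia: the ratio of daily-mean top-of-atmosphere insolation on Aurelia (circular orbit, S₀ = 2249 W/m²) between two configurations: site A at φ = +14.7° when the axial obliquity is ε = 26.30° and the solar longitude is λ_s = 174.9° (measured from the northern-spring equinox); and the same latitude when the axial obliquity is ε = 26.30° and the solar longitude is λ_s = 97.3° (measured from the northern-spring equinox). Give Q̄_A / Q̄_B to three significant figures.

— Configuration A (φ=+14.7°):
Solar declination: sin δ = sin ε · sin λ_s = sin 26.30° × sin 174.9° = 0.03939, so δ = +2.257°.
cos H₀ = −tan(+14.7°) tan(+2.257°) = -0.0103, H₀ = 1.5811 rad.
Bracket: H₀ sin φ sin δ + cos φ cos δ sin H₀ = 1.5811×0.25376×0.03939 + 0.96727×0.99922×0.99995 = 0.015804 + 0.966467 = 0.982271.
Q̄ = (S₀/π) × [bracket] = (2249/π) × 0.982271 = 703.19 W/m².
— Configuration B (φ=+14.7°):
Solar declination: sin δ = sin ε · sin λ_s = sin 26.30° × sin 97.3° = 0.43948, so δ = +26.071°.
cos H₀ = −tan(+14.7°) tan(+26.071°) = -0.1284, H₀ = 1.6995 rad.
Bracket: H₀ sin φ sin δ + cos φ cos δ sin H₀ = 1.6995×0.25376×0.43948 + 0.96727×0.89825×0.99173 = 0.189532 + 0.861665 = 1.051197.
Q̄ = (S₀/π) × [bracket] = (2249/π) × 1.051197 = 752.53 W/m².
Ratio Q̄_A / Q̄_B = 703.19 / 752.53 = 0.9344.

Q̄_A / Q̄_B ≈ 0.934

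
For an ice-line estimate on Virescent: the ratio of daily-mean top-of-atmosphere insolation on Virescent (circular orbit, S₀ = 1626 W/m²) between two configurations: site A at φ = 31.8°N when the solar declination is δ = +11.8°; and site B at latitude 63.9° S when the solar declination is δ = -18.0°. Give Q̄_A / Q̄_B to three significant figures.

Q̄_A / Q̄_B ≈ 1.06

— Configuration A (φ=+31.8°):
cos H₀ = −tan(+31.8°) tan(+11.800°) = -0.1295, H₀ = 1.7007 rad.
Bracket: H₀ sin φ sin δ + cos φ cos δ sin H₀ = 1.7007×0.52696×0.20450 + 0.84989×0.97887×0.99158 = 0.183273 + 0.824927 = 1.008200.
Q̄ = (S₀/π) × [bracket] = (1626/π) × 1.008200 = 521.82 W/m².
— Configuration B (φ=-63.9°):
cos H₀ = −tan(-63.9°) tan(-18.000°) = -0.6632, H₀ = 2.2959 rad.
Bracket: H₀ sin φ sin δ + cos φ cos δ sin H₀ = 2.2959×-0.89803×-0.30902 + 0.43994×0.95106×0.74840 = 0.637133 + 0.313138 = 0.950271.
Q̄ = (S₀/π) × [bracket] = (1626/π) × 0.950271 = 491.83 W/m².
Ratio Q̄_A / Q̄_B = 521.82 / 491.83 = 1.061.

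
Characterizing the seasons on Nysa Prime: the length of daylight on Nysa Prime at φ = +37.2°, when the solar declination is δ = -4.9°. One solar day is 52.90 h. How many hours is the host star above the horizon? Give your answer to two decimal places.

25.35 h

cos H₀ = −tan φ · tan δ = −tan(+37.2°) × tan(-4.900°) = 0.0651, so H₀ = 1.5057 rad = 86.27°.
Daylight = 2H₀/(2π) × 52.90 h = (1.5057/π) × 52.90 = 25.35 h.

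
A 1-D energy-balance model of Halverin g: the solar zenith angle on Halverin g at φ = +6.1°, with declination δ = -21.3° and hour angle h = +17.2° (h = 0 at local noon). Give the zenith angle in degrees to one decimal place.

θ_z = 32.2°

cos θ_z = sin φ sin δ + cos φ cos δ cos h = -0.038601 + 0.884985 = 0.846384.
θ_z = arccos(0.846384) = 32.2°.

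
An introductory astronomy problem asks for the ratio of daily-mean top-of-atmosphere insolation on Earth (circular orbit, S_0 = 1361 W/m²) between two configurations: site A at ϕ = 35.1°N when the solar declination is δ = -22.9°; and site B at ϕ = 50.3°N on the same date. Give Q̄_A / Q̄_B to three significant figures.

Q̄_A / Q̄_B ≈ 2.22

— Configuration A (ϕ=+35.1°):
cos h₀ = −tan(+35.1°) tan(-22.900°) = 0.2969, h₀ = 1.2694 rad.
Bracket: h₀ sin ϕ sin δ + cos ϕ cos δ sin h₀ = 1.2694×0.57501×-0.38912 + 0.81815×0.92119×0.95492 = -0.284026 + 0.719696 = 0.435670.
Q̄ = (S_0/π) × [bracket] = (1361/π) × 0.435670 = 188.74 W/m².
— Configuration B (ϕ=+50.3°):
cos h₀ = −tan(+50.3°) tan(-22.900°) = 0.5088, h₀ = 1.0370 rad.
Bracket: h₀ sin ϕ sin δ + cos ϕ cos δ sin h₀ = 1.0370×0.76940×-0.38912 + 0.63877×0.92119×0.86088 = -0.310466 + 0.506566 = 0.196100.
Q̄ = (S_0/π) × [bracket] = (1361/π) × 0.196100 = 84.954 W/m².
Ratio Q̄_A / Q̄_B = 188.74 / 84.954 = 2.222.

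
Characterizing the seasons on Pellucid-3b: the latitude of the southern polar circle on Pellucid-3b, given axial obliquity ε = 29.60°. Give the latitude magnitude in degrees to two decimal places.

60.40°

The polar circle is the lowest latitude that experiences at least one full rotation of continuous darkness at the northern-summer solstice; it lies at |ϕ| = 90° − ε = 90° − 29.60° = 60.40°.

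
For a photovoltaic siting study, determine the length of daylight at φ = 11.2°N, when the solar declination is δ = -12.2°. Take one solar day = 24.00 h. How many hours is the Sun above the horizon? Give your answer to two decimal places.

11.67 h

cos H₀ = −tan φ · tan δ = −tan(+11.2°) × tan(-12.200°) = 0.0428, so H₀ = 1.5280 rad = 87.55°.
Daylight = 2H₀/(2π) × 24.00 h = (1.5280/π) × 24.00 = 11.67 h.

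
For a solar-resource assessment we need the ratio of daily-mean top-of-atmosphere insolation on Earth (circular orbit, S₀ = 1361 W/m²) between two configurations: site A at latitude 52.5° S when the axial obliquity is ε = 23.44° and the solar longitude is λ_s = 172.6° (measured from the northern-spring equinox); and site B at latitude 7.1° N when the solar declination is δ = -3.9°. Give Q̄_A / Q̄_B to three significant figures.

Q̄_A / Q̄_B ≈ 0.558

— Configuration A (φ=-52.5°):
Solar declination: sin δ = sin ε · sin λ_s = sin 23.44° × sin 172.6° = 0.05123, so δ = +2.937°.
cos H₀ = −tan(-52.5°) tan(+2.937°) = 0.0669, H₀ = 1.5039 rad.
Bracket: H₀ sin φ sin δ + cos φ cos δ sin H₀ = 1.5039×-0.79335×0.05123 + 0.60876×0.99869×0.99776 = -0.061123 + 0.606601 = 0.545478.
Q̄ = (S₀/π) × [bracket] = (1361/π) × 0.545478 = 236.31 W/m².
— Configuration B (φ=+7.1°):
cos H₀ = −tan(+7.1°) tan(-3.900°) = 0.0085, H₀ = 1.5623 rad.
Bracket: H₀ sin φ sin δ + cos φ cos δ sin H₀ = 1.5623×0.12360×-0.06802 + 0.99233×0.99768×0.99996 = -0.013135 + 0.989988 = 0.976853.
Q̄ = (S₀/π) × [bracket] = (1361/π) × 0.976853 = 423.19 W/m².
Ratio Q̄_A / Q̄_B = 236.31 / 423.19 = 0.5584.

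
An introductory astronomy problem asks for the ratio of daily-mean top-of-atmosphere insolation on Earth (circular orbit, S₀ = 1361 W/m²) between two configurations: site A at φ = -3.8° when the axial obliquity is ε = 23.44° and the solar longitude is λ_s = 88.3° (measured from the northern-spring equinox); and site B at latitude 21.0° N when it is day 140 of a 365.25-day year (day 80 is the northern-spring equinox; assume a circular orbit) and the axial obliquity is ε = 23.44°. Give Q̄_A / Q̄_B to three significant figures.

Q̄_A / Q̄_B ≈ 0.811

— Configuration A (φ=-3.8°):
Solar declination: sin δ = sin ε · sin λ_s = sin 23.44° × sin 88.3° = 0.39761, so δ = +23.429°.
cos H₀ = −tan(-3.8°) tan(+23.429°) = 0.0288, H₀ = 1.5420 rad.
Bracket: H₀ sin φ sin δ + cos φ cos δ sin H₀ = 1.5420×-0.06627×0.39761 + 0.99780×0.91755×0.99959 = -0.040631 + 0.915156 = 0.874525.
Q̄ = (S₀/π) × [bracket] = (1361/π) × 0.874525 = 378.86 W/m².
— Configuration B (φ=+21.0°):
Solar longitude: λ_s = 360° × (140 − 80)/365.25 = 59.138°.
sin δ = sin 23.44° × sin 59.138° = 0.34146, so δ = +19.966°.
cos H₀ = −tan(+21.0°) tan(+19.966°) = -0.1395, H₀ = 1.7107 rad.
Bracket: H₀ sin φ sin δ + cos φ cos δ sin H₀ = 1.7107×0.35837×0.34146 + 0.93358×0.93990×0.99023 = 0.209337 + 0.868899 = 1.078236.
Q̄ = (S₀/π) × [bracket] = (1361/π) × 1.078236 = 467.11 W/m².
Ratio Q̄_A / Q̄_B = 378.86 / 467.11 = 0.8111.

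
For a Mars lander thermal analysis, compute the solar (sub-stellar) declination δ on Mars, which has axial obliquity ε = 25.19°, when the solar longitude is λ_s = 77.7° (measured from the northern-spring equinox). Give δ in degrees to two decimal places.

δ = +24.57°

sin δ = sin ε · sin λ_s = sin 25.19° × sin 77.7° = 0.415851.
δ = arcsin(0.415851) = +24.57°.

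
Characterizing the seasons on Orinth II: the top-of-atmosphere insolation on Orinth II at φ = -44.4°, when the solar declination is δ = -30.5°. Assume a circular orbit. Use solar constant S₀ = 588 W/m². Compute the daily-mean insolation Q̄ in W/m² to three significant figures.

Q̄ ≈ 239 W/m²

cos H₀ = −tan(-44.4°) tan(-30.500°) = -0.5768, H₀ = 2.1856 rad.
Bracket: H₀ sin φ sin δ + cos φ cos δ sin H₀ = 2.1856×-0.69966×-0.50754 + 0.71447×0.86163×0.81686 = 0.776118 + 0.502866 = 1.278984.
Q̄ = (S₀/π) × [bracket] = (588/π) × 1.278984 = 239.4 W/m².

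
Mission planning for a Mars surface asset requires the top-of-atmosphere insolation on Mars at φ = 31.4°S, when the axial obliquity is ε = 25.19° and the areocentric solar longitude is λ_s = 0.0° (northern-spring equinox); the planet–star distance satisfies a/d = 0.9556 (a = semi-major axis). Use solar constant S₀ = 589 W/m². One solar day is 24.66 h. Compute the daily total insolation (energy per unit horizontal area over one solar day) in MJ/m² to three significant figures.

13.0 MJ/m²

sin δ = sin 25.19° × sin 0.0° = 0.00000, so δ = +0.000°.
cos H₀ = −tan(-31.4°) tan(+0.000°) = 0.0000, H₀ = 1.5708 rad.
Bracket: H₀ sin φ sin δ + cos φ cos δ sin H₀ = 1.5708×-0.52101×0.00000 + 0.85355×1.00000×1.00000 = -0.000000 + 0.853550 = 0.853550.
Inverse-square distance factor (a/d)² = 0.9556² = 0.913171.
Q̄ = (S₀/π) × 0.913171 × [bracket] = (589/π) × 0.913171 × 0.853550 = 146.13 W/m².
Daily total = Q̄ × 24.66 h × 3600 s/h = 146.13 × 24.66 × 3600 / 10⁶ = 12.97 MJ/m².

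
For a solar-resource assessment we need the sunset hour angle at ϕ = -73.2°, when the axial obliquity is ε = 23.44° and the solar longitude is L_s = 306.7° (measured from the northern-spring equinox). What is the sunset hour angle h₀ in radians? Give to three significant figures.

h₀ = 3.14 rad

Solar declination: sin δ = sin ε · sin L_s = sin 23.44° × sin 306.7° = -0.31894, so δ = -18.599°.
Sunrise equation: cos h₀ = −tan ϕ · tan δ = -1.1146 ≤ −1, so the Sun never sets (polar day) and h₀ = π.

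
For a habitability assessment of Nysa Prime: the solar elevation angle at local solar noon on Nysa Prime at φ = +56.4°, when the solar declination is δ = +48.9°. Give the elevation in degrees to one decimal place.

At local noon the hour angle is zero, so the zenith angle equals |φ − δ| = |+56.4° − (+48.900°)| = 7.500°.
Elevation = 90° − 7.500° = 82.5°.

82.5°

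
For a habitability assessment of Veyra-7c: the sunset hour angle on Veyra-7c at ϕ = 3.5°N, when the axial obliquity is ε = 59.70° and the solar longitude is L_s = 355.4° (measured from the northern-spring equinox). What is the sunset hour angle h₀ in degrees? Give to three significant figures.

Solar declination: sin δ = sin ε · sin L_s = sin 59.70° × sin 355.4° = -0.06924, so δ = -3.971°.
cos h₀ = −tan ϕ · tan δ = −tan(+3.5°) × tan(-3.971°) = 0.0042, so h₀ = 1.5666 rad = 89.76°.

h₀ = 89.8°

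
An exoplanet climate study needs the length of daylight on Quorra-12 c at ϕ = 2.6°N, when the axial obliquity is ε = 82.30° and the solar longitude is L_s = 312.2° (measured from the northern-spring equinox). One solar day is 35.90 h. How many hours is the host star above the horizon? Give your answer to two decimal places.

Solar declination: sin δ = sin ε · sin L_s = sin 82.30° × sin 312.2° = -0.73412, so δ = -47.233°.
cos h₀ = −tan ϕ · tan δ = −tan(+2.6°) × tan(-47.233°) = 0.0491, so h₀ = 1.5217 rad = 87.19°.
Daylight = 2h₀/(2π) × 35.90 h = (1.5217/π) × 35.90 = 17.39 h.

17.39 h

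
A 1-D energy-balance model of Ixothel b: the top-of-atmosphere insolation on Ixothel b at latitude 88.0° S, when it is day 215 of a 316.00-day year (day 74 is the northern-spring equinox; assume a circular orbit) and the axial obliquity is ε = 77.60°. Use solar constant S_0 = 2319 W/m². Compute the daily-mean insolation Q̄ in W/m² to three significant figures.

Solar longitude: L_s = 360° × (215 − 74)/316.00 = 160.633°.
sin δ = sin 77.60° × sin 160.633° = 0.32388, so δ = +18.898°.
cos h₀ = −tan(-88.0°) tan(+18.898°) = 9.8032 ≥ 1 ⇒ polar night, h₀ = 0 and Q̄ = 0.

Q̄ ≈ 0.00 W/m²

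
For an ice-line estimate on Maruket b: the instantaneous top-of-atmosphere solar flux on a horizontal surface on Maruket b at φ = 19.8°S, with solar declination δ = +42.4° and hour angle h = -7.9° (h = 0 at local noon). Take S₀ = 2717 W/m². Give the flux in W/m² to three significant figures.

1.25e+03 W/m²

cos θ_z = sin φ sin δ + cos φ cos δ cos h = -0.228412 + 0.688204 = 0.459792.
Flux = S₀ · cos θ_z = 2717 × 0.459792 = 1249 W/m².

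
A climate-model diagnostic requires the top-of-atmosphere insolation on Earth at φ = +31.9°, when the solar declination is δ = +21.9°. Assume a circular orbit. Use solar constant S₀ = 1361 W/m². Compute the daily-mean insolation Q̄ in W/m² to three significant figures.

Q̄ ≈ 486 W/m²

cos H₀ = −tan(+31.9°) tan(+21.900°) = -0.2502, H₀ = 1.8237 rad.
Bracket: H₀ sin φ sin δ + cos φ cos δ sin H₀ = 1.8237×0.52844×0.37299 + 0.84897×0.92784×0.96819 = 0.359456 + 0.762651 = 1.122107.
Q̄ = (S₀/π) × [bracket] = (1361/π) × 1.122107 = 486.1 W/m².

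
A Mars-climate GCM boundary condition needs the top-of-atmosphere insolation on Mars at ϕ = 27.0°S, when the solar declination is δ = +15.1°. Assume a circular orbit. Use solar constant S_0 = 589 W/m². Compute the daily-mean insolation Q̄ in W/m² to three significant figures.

cos h₀ = −tan(-27.0°) tan(+15.100°) = 0.1375, h₀ = 1.4329 rad.
Bracket: h₀ sin ϕ sin δ + cos ϕ cos δ sin h₀ = 1.4329×-0.45399×0.26050 + 0.89101×0.96547×0.99050 = -0.169461 + 0.852071 = 0.682610.
Q̄ = (S_0/π) × [bracket] = (589/π) × 0.682610 = 128.0 W/m².

Q̄ ≈ 128 W/m²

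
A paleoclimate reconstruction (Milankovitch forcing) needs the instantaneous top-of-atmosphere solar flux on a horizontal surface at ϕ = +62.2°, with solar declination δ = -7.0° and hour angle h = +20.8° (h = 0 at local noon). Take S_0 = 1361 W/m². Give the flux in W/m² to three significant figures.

442 W/m²

cos θ_z = sin ϕ sin δ + cos ϕ cos δ cos h = -0.107803 + 0.432740 = 0.324937.
Flux = S_0 · cos θ_z = 1361 × 0.324937 = 442.2 W/m².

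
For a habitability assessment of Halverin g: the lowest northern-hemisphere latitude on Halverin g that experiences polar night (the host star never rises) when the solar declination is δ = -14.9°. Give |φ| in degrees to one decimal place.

|φ| = 75.1°

Polar night requires cos H₀ = −tan φ tan δ ≥ 1, i.e. tan φ tan δ ≤ −1.
The boundary is |tan φ| · |tan δ| = 1, so |φ| = 90° − |δ| = 90° − 14.9° = 75.1° in the northern hemisphere.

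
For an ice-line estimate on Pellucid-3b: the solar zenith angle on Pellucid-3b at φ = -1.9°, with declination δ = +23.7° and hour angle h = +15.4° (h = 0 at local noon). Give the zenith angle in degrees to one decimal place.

cos θ_z = sin φ sin δ + cos φ cos δ cos h = -0.013327 + 0.882301 = 0.868974.
θ_z = arccos(0.868974) = 29.7°.

θ_z = 29.7°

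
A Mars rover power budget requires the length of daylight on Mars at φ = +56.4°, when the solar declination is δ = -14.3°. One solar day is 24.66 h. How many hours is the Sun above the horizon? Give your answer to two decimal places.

9.24 h

cos H₀ = −tan φ · tan δ = −tan(+56.4°) × tan(-14.300°) = 0.3837, so H₀ = 1.1771 rad = 67.44°.
Daylight = 2H₀/(2π) × 24.66 h = (1.1771/π) × 24.66 = 9.24 h.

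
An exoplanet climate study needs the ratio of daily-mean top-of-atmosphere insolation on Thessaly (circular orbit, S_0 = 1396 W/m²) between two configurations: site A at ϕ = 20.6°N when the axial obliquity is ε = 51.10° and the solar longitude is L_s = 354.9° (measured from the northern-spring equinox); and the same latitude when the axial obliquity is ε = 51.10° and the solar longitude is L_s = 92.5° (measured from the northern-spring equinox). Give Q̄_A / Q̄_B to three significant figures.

Q̄_A / Q̄_B ≈ 0.827

— Configuration A (ϕ=+20.6°):
Solar declination: sin δ = sin ε · sin L_s = sin 51.10° × sin 354.9° = -0.06918, so δ = -3.967°.
cos h₀ = −tan(+20.6°) tan(-3.967°) = 0.0261, h₀ = 1.5447 rad.
Bracket: h₀ sin ϕ sin δ + cos ϕ cos δ sin h₀ = 1.5447×0.35184×-0.06918 + 0.93606×0.99760×0.99966 = -0.037598 + 0.933496 = 0.895898.
Q̄ = (S_0/π) × [bracket] = (1396/π) × 0.895898 = 398.10 W/m².
— Configuration B (ϕ=+20.6°):
Solar declination: sin δ = sin ε · sin L_s = sin 51.10° × sin 92.5° = 0.77750, so δ = +51.032°.
cos h₀ = −tan(+20.6°) tan(+51.032°) = -0.4647, h₀ = 2.0541 rad.
Bracket: h₀ sin ϕ sin δ + cos ϕ cos δ sin h₀ = 2.0541×0.35184×0.77750 + 0.93606×0.62888×0.88547 = 0.561911 + 0.521249 = 1.083160.
Q̄ = (S_0/π) × [bracket] = (1396/π) × 1.083160 = 481.31 W/m².
Ratio Q̄_A / Q̄_B = 398.10 / 481.31 = 0.8271.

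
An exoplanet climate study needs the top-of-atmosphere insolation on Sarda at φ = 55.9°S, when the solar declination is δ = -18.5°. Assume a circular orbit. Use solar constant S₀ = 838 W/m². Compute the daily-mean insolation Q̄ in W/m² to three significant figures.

Q̄ ≈ 270 W/m²

cos H₀ = −tan(-55.9°) tan(-18.500°) = -0.4942, H₀ = 2.0877 rad.
Bracket: H₀ sin φ sin δ + cos φ cos δ sin H₀ = 2.0877×-0.82806×-0.31730 + 0.56064×0.94832×0.86935 = 0.548529 + 0.462204 = 1.010733.
Q̄ = (S₀/π) × [bracket] = (838/π) × 1.010733 = 269.6 W/m².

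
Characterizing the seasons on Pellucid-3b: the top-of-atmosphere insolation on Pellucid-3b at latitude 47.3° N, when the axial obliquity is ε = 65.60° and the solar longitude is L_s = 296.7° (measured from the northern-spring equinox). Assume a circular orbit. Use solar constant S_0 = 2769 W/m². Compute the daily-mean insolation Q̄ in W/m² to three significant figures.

Solar declination: sin δ = sin ε · sin L_s = sin 65.60° × sin 296.7° = -0.81358, so δ = -54.447°.
cos h₀ = −tan(+47.3°) tan(-54.447°) = 1.5163 ≥ 1 ⇒ polar night, h₀ = 0 and Q̄ = 0.

Q̄ ≈ 0.00 W/m²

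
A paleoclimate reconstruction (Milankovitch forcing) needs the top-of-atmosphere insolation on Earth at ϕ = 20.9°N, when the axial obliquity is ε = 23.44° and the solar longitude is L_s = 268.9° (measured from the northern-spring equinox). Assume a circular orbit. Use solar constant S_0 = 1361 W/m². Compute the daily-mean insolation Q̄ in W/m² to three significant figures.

Q̄ ≈ 280 W/m²

Solar declination: sin δ = sin ε · sin L_s = sin 23.44° × sin 268.9° = -0.39772, so δ = -23.435°.
cos h₀ = −tan(+20.9°) tan(-23.435°) = 0.1655, h₀ = 1.4045 rad.
Bracket: h₀ sin ϕ sin δ + cos ϕ cos δ sin h₀ = 1.4045×0.35674×-0.39772 + 0.93420×0.91751×0.98621 = -0.199274 + 0.845318 = 0.646044.
Q̄ = (S_0/π) × [bracket] = (1361/π) × 0.646044 = 279.9 W/m².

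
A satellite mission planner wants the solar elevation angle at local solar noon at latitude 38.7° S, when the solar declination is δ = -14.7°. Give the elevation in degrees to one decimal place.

At local noon the hour angle is zero, so the zenith angle equals |φ − δ| = |-38.7° − (-14.700°)| = 24.000°.
Elevation = 90° − 24.000° = 66.0°.

66.0°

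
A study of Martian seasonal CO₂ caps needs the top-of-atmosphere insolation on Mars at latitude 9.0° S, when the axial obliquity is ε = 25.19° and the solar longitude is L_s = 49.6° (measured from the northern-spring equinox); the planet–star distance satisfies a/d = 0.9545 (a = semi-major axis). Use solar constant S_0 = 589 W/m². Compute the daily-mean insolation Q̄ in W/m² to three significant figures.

Q̄ ≈ 146 W/m²

Solar declination: sin δ = sin ε · sin L_s = sin 25.19° × sin 49.6° = 0.32413, so δ = +18.913°.
cos h₀ = −tan(-9.0°) tan(+18.913°) = 0.0543, h₀ = 1.5165 rad.
Bracket: h₀ sin ϕ sin δ + cos ϕ cos δ sin h₀ = 1.5165×-0.15643×0.32413 + 0.98769×0.94601×0.99853 = -0.076892 + 0.932991 = 0.856099.
Inverse-square distance factor (a/d)² = 0.9545² = 0.911070.
Q̄ = (S_0/π) × 0.911070 × [bracket] = (589/π) × 0.911070 × 0.856099 = 146.2 W/m².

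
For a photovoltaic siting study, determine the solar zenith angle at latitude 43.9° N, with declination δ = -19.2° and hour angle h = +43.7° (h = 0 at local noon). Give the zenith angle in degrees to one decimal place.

θ_z = 74.7°

cos θ_z = sin ϕ sin δ + cos ϕ cos δ cos h = -0.228037 + 0.491958 = 0.263921.
θ_z = arccos(0.263921) = 74.7°.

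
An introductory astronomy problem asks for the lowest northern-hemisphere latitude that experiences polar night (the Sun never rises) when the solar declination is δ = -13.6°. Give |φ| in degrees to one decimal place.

Polar night requires cos H₀ = −tan φ tan δ ≥ 1, i.e. tan φ tan δ ≤ −1.
The boundary is |tan φ| · |tan δ| = 1, so |φ| = 90° − |δ| = 90° − 13.6° = 76.4° in the northern hemisphere.

|φ| = 76.4°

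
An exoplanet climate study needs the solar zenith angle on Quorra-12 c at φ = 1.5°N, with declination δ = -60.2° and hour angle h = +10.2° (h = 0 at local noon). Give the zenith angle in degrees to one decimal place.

θ_z = 62.2°

cos θ_z = sin φ sin δ + cos φ cos δ cos h = -0.022715 + 0.488952 = 0.466237.
θ_z = arccos(0.466237) = 62.2°.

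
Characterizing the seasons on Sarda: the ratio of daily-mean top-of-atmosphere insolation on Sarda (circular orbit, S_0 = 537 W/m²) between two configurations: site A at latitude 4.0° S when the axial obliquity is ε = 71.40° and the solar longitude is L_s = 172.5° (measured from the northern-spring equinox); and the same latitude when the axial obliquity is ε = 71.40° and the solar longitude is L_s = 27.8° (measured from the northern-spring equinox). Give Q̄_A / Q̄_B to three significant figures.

Q̄_A / Q̄_B ≈ 1.15

— Configuration A (ϕ=-4.0°):
Solar declination: sin δ = sin ε · sin L_s = sin 71.40° × sin 172.5° = 0.12371, so δ = +7.106°.
cos h₀ = −tan(-4.0°) tan(+7.106°) = 0.0087, h₀ = 1.5621 rad.
Bracket: h₀ sin ϕ sin δ + cos ϕ cos δ sin h₀ = 1.5621×-0.06976×0.12371 + 0.99756×0.99232×0.99996 = -0.013481 + 0.989859 = 0.976378.
Q̄ = (S_0/π) × [bracket] = (537/π) × 0.976378 = 166.89 W/m².
— Configuration B (ϕ=-4.0°):
Solar declination: sin δ = sin ε · sin L_s = sin 71.40° × sin 27.8° = 0.44203, so δ = +26.233°.
cos h₀ = −tan(-4.0°) tan(+26.233°) = 0.0345, h₀ = 1.5363 rad.
Bracket: h₀ sin ϕ sin δ + cos ϕ cos δ sin h₀ = 1.5363×-0.06976×0.44203 + 0.99756×0.89700×0.99941 = -0.047373 + 0.894283 = 0.846910.
Q̄ = (S_0/π) × [bracket] = (537/π) × 0.846910 = 144.76 W/m².
Ratio Q̄_A / Q̄_B = 166.89 / 144.76 = 1.153.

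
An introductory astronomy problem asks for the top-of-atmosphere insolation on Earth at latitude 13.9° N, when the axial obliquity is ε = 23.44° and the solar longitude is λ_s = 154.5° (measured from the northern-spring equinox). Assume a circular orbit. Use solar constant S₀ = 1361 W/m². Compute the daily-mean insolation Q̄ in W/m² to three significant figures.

Q̄ ≈ 443 W/m²

Solar declination: sin δ = sin ε · sin λ_s = sin 23.44° × sin 154.5° = 0.17125, so δ = +9.861°.
cos H₀ = −tan(+13.9°) tan(+9.861°) = -0.0430, H₀ = 1.6138 rad.
Bracket: H₀ sin φ sin δ + cos φ cos δ sin H₀ = 1.6138×0.24023×0.17125 + 0.97072×0.98523×0.99907 = 0.066391 + 0.955493 = 1.021884.
Q̄ = (S₀/π) × [bracket] = (1361/π) × 1.021884 = 442.7 W/m².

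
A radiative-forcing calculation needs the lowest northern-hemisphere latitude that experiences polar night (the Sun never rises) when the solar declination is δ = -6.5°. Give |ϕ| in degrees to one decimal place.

Polar night requires cos h₀ = −tan ϕ tan δ ≥ 1, i.e. tan ϕ tan δ ≤ −1.
The boundary is |tan ϕ| · |tan δ| = 1, so |ϕ| = 90° − |δ| = 90° − 6.5° = 83.5° in the northern hemisphere.

|ϕ| = 83.5°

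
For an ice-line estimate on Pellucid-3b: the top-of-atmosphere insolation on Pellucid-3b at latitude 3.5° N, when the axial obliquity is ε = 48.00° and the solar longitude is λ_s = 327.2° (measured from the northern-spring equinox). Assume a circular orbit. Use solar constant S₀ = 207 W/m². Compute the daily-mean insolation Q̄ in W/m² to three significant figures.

Q̄ ≈ 57.7 W/m²

Solar declination: sin δ = sin ε · sin λ_s = sin 48.00° × sin 327.2° = -0.40257, so δ = -23.739°.
cos H₀ = −tan(+3.5°) tan(-23.739°) = 0.0269, H₀ = 1.5439 rad.
Bracket: H₀ sin φ sin δ + cos φ cos δ sin H₀ = 1.5439×0.06105×-0.40257 + 0.99813×0.91539×0.99964 = -0.037944 + 0.913349 = 0.875405.
Q̄ = (S₀/π) × [bracket] = (207/π) × 0.875405 = 57.68 W/m².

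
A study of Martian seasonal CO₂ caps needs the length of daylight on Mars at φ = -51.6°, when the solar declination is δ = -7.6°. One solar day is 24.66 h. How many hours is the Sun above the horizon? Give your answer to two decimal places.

13.66 h

cos H₀ = −tan φ · tan δ = −tan(-51.6°) × tan(-7.600°) = -0.1683, so H₀ = 1.7399 rad = 99.69°.
Daylight = 2H₀/(2π) × 24.66 h = (1.7399/π) × 24.66 = 13.66 h.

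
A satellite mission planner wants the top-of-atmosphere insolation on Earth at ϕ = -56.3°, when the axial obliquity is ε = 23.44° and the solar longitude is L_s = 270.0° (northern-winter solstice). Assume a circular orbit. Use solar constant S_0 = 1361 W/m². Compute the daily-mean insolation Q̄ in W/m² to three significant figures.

Q̄ ≈ 494 W/m²

Solar declination: sin δ = sin ε · sin L_s = sin 23.44° × sin 270.0° = -0.39779, so δ = -23.440°.
cos h₀ = −tan(-56.3°) tan(-23.440°) = -0.6501, h₀ = 2.2785 rad.
Bracket: h₀ sin ϕ sin δ + cos ϕ cos δ sin h₀ = 2.2785×-0.83195×-0.39779 + 0.55484×0.91748×0.75984 = 0.754050 + 0.386800 = 1.140850.
Q̄ = (S_0/π) × [bracket] = (1361/π) × 1.140850 = 494.2 W/m².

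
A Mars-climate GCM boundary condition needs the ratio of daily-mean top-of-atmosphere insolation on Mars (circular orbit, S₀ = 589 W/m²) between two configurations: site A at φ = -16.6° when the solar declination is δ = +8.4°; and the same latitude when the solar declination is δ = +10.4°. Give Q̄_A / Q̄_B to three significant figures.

Q̄_A / Q̄_B ≈ 1.02

— Configuration A (φ=-16.6°):
cos H₀ = −tan(-16.6°) tan(+8.400°) = 0.0440, H₀ = 1.5268 rad.
Bracket: H₀ sin φ sin δ + cos φ cos δ sin H₀ = 1.5268×-0.28569×0.14608 + 0.95832×0.98927×0.99903 = -0.063719 + 0.947118 = 0.883399.
Q̄ = (S₀/π) × [bracket] = (589/π) × 0.883399 = 165.62 W/m².
— Configuration B (φ=-16.6°):
cos H₀ = −tan(-16.6°) tan(+10.400°) = 0.0547, H₀ = 1.5161 rad.
Bracket: H₀ sin φ sin δ + cos φ cos δ sin H₀ = 1.5161×-0.28569×0.18052 + 0.95832×0.98357×0.99850 = -0.078189 + 0.941161 = 0.862972.
Q̄ = (S₀/π) × [bracket] = (589/π) × 0.862972 = 161.79 W/m².
Ratio Q̄_A / Q̄_B = 165.62 / 161.79 = 1.024.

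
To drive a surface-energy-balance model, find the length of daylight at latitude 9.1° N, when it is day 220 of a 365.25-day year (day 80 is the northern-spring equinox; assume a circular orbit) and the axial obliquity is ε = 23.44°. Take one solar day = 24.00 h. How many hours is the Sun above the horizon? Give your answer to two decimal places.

12.34 h

Solar longitude: λ_s = 360° × (220 − 80)/365.25 = 137.988°.
sin δ = sin 23.44° × sin 137.988° = 0.26624, so δ = +15.440°.
cos H₀ = −tan φ · tan δ = −tan(+9.1°) × tan(+15.440°) = -0.0442, so H₀ = 1.6151 rad = 92.54°.
Daylight = 2H₀/(2π) × 24.00 h = (1.6151/π) × 24.00 = 12.34 h.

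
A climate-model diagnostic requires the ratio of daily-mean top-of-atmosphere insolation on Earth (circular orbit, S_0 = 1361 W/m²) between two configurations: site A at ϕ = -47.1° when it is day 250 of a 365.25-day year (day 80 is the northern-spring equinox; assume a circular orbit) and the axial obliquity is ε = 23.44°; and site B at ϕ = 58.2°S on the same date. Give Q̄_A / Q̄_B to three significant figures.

— Configuration A (ϕ=-47.1°):
Solar longitude: L_s = 360° × (250 − 80)/365.25 = 167.556°.
sin δ = sin 23.44° × sin 167.556° = 0.08571, so δ = +4.917°.
cos h₀ = −tan(-47.1°) tan(+4.917°) = 0.0926, h₀ = 1.4781 rad.
Bracket: h₀ sin ϕ sin δ + cos ϕ cos δ sin h₀ = 1.4781×-0.73254×0.08571 + 0.68072×0.99632×0.99571 = -0.092804 + 0.675305 = 0.582501.
Q̄ = (S_0/π) × [bracket] = (1361/π) × 0.582501 = 252.35 W/m².
— Configuration B (ϕ=-58.2°):
cos h₀ = −tan(-58.2°) tan(+4.917°) = 0.1388, h₀ = 1.4316 rad.
Bracket: h₀ sin ϕ sin δ + cos ϕ cos δ sin h₀ = 1.4316×-0.84989×0.08571 + 0.52696×0.99632×0.99033 = -0.104284 + 0.519944 = 0.415660.
Q̄ = (S_0/π) × [bracket] = (1361/π) × 0.415660 = 180.07 W/m².
Ratio Q̄_A / Q̄_B = 252.35 / 180.07 = 1.401.

Q̄_A / Q̄_B ≈ 1.40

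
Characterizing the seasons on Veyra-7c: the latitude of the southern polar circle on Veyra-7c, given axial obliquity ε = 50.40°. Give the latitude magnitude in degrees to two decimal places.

39.60°

The polar circle is the lowest latitude that experiences at least one full rotation of continuous darkness at the northern-summer solstice; it lies at |ϕ| = 90° − ε = 90° − 50.40° = 39.60°.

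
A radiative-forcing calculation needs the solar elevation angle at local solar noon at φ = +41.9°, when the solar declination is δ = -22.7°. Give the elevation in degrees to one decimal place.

25.4°

At local noon the hour angle is zero, so the zenith angle equals |φ − δ| = |+41.9° − (-22.700°)| = 64.600°.
Elevation = 90° − 64.600° = 25.4°.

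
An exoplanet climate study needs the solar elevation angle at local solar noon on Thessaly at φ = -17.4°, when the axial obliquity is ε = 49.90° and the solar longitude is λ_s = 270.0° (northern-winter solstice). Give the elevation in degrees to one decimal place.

Solar declination: sin δ = sin ε · sin λ_s = sin 49.90° × sin 270.0° = -0.76492, so δ = -49.900°.
At local noon the hour angle is zero, so the zenith angle equals |φ − δ| = |-17.4° − (-49.900°)| = 32.500°.
Elevation = 90° − 32.500° = 57.5°.

57.5°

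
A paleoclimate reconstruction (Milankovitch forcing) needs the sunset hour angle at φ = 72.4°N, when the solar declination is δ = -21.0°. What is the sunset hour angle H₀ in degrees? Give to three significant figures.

cos H₀ = −tan φ · tan δ = 1.2101 ≥ 1, so the Sun never rises (polar night) and H₀ = 0.

H₀ = 0.00°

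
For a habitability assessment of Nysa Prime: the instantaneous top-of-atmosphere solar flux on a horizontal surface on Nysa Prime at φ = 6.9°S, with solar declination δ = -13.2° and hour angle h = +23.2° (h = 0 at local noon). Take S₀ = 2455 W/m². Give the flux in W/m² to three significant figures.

2.25e+03 W/m²

cos θ_z = sin φ sin δ + cos φ cos δ cos h = 0.027433 + 0.888370 = 0.915803.
Flux = S₀ · cos θ_z = 2455 × 0.915803 = 2248 W/m².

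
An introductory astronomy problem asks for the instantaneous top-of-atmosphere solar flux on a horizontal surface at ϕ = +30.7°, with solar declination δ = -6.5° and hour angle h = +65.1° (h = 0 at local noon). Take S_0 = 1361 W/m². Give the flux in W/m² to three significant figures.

cos θ_z = sin ϕ sin δ + cos ϕ cos δ cos h = -0.057795 + 0.359701 = 0.301906.
Flux = S_0 · cos θ_z = 1361 × 0.301906 = 410.9 W/m².

411 W/m²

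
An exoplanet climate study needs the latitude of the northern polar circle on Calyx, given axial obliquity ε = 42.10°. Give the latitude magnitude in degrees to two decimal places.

47.90°

The polar circle is the lowest latitude that experiences at least one full rotation of continuous daylight at the northern-summer solstice; it lies at |ϕ| = 90° − ε = 90° − 42.10° = 47.90°.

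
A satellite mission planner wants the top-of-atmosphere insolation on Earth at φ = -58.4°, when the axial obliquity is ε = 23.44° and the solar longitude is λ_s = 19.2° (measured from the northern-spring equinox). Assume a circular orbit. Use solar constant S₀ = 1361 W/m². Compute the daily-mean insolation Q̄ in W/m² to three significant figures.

Q̄ ≈ 154 W/m²

Solar declination: sin δ = sin ε · sin λ_s = sin 23.44° × sin 19.2° = 0.13082, so δ = +7.517°.
cos H₀ = −tan(-58.4°) tan(+7.517°) = 0.2145, H₀ = 1.3546 rad.
Bracket: H₀ sin φ sin δ + cos φ cos δ sin H₀ = 1.3546×-0.85173×0.13082 + 0.52399×0.99141×0.97673 = -0.150934 + 0.507400 = 0.356466.
Q̄ = (S₀/π) × [bracket] = (1361/π) × 0.356466 = 154.4 W/m².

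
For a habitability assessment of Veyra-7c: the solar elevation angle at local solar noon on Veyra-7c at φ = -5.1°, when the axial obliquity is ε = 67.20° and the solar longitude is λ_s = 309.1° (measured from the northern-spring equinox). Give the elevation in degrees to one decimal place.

Solar declination: sin δ = sin ε · sin λ_s = sin 67.20° × sin 309.1° = -0.71541, so δ = -45.677°.
At local noon the hour angle is zero, so the zenith angle equals |φ − δ| = |-5.1° − (-45.677°)| = 40.577°.
Elevation = 90° − 40.577° = 49.4°.

49.4°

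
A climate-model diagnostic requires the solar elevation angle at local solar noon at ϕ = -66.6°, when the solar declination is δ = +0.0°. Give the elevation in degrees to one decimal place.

23.4°

At local noon the hour angle is zero, so the zenith angle equals |ϕ − δ| = |-66.6° − (+0.000°)| = 66.600°.
Elevation = 90° − 66.600° = 23.4°.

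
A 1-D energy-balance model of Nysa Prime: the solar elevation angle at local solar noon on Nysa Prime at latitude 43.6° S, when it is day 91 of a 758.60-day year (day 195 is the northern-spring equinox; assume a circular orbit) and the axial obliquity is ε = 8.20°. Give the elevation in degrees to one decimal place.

Solar longitude: λ_s = 360° × (91 − 195)/758.60 = -49.354°, i.e. -49.354° + 360° = 310.646°.
sin δ = sin 8.20° × sin 310.646° = -0.10822, so δ = -6.213°.
At local noon the hour angle is zero, so the zenith angle equals |φ − δ| = |-43.6° − (-6.213°)| = 37.387°.
Elevation = 90° − 37.387° = 52.6°.

52.6°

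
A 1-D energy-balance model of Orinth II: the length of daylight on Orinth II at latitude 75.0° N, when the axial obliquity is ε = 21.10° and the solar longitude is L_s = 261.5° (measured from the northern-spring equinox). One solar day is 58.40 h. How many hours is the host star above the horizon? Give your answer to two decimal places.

Solar declination: sin δ = sin ε · sin L_s = sin 21.10° × sin 261.5° = -0.35604, so δ = -20.857°.
cos h₀ = −tan ϕ · tan δ = 1.4219 ≥ 1, so the host star never rises (polar night) and h₀ = 0.
Daylight = 2h₀/(2π) × 58.40 h = (0.0000/π) × 58.40 = 0.00 h.

0.00 h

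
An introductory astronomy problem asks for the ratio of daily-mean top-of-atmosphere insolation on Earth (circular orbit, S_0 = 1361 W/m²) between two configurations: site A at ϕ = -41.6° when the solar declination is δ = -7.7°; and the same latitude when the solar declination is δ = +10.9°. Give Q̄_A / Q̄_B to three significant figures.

Q̄_A / Q̄_B ≈ 1.62

— Configuration A (ϕ=-41.6°):
cos h₀ = −tan(-41.6°) tan(-7.700°) = -0.1200, h₀ = 1.6911 rad.
Bracket: h₀ sin ϕ sin δ + cos ϕ cos δ sin h₀ = 1.6911×-0.66393×-0.13399 + 0.74780×0.99098×0.99277 = 0.150440 + 0.735697 = 0.886137.
Q̄ = (S_0/π) × [bracket] = (1361/π) × 0.886137 = 383.89 W/m².
— Configuration B (ϕ=-41.6°):
cos h₀ = −tan(-41.6°) tan(+10.900°) = 0.1710, h₀ = 1.3990 rad.
Bracket: h₀ sin ϕ sin δ + cos ϕ cos δ sin h₀ = 1.3990×-0.66393×0.18910 + 0.74780×0.98196×0.98528 = -0.175643 + 0.723501 = 0.547858.
Q̄ = (S_0/π) × [bracket] = (1361/π) × 0.547858 = 237.34 W/m².
Ratio Q̄_A / Q̄_B = 383.89 / 237.34 = 1.617.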